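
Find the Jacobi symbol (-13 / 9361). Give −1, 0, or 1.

First reduce: -13 ≡ 9348 (mod 9361).
Pull out 2^2: since 9361 ≡ 1 (mod 8), (2/9361) = +1, so (2/9361)^2 = +1.
Reciprocity: 2337 ≡ 1 and 9361 ≡ 1 (mod 4), so (2337/9361) = +(9361/2337).
Reduce top mod 2337: now compute (13/2337).
Reciprocity: 13 ≡ 1 and 2337 ≡ 1 (mod 4), so (13/2337) = +(2337/13).
Reduce top mod 13: now compute (10/13).
Pull out 2: since 13 ≡ 5 (mod 8), (2/13) = -1.
Reciprocity: 5 ≡ 1 and 13 ≡ 1 (mod 4), so (5/13) = +(13/5).
Reduce top mod 5: now compute (3/5).
Reciprocity: 3 ≡ 3 and 5 ≡ 1 (mod 4), so (3/5) = +(5/3).
Reduce top mod 3: now compute (2/3).
Pull out 2: since 3 ≡ 3 (mod 8), (2/3) = -1.
Reached (1/3) = 1. Collecting the sign flips along the way, the symbol is +1.

1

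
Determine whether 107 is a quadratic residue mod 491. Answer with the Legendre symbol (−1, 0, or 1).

Reciprocity: 107 ≡ 3 and 491 ≡ 3 (mod 4), so (107/491) = −(491/107).
Reduce top mod 107: now compute (63/107).
Reciprocity: 63 ≡ 3 and 107 ≡ 3 (mod 4), so (63/107) = −(107/63).
Reduce top mod 63: now compute (44/63).
Pull out 2^2: since 63 ≡ 7 (mod 8), (2/63) = +1, so (2/63)^2 = +1.
Reciprocity: 11 ≡ 3 and 63 ≡ 3 (mod 4), so (11/63) = −(63/11).
Reduce top mod 11: now compute (8/11).
Pull out 2^3: since 11 ≡ 3 (mod 8), (2/11) = -1, so (2/11)^3 = -1.
Reached (1/11) = 1. Collecting the sign flips along the way, the symbol is +1.

1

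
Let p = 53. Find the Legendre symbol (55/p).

-1

Euler's criterion: (55/53) ≡ 2^26 (mod 53).
2^2 ≡ 4 (mod 53)
2^4 ≡ 16 (mod 53)
2^8 ≡ 44 (mod 53)
2^16 ≡ 28 (mod 53)
2^26 = 2^(16+8+2) ≡ 52 (mod 53).
Result is 52 ≡ −1, so (55/53) = −1.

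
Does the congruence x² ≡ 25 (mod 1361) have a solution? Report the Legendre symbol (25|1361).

1

Reciprocity: 25 ≡ 1 and 1361 ≡ 1 (mod 4), so (25/1361) = +(1361/25).
Reduce top mod 25: now compute (11/25).
Reciprocity: 11 ≡ 3 and 25 ≡ 1 (mod 4), so (11/25) = +(25/11).
Reduce top mod 11: now compute (3/11).
Reciprocity: 3 ≡ 3 and 11 ≡ 3 (mod 4), so (3/11) = −(11/3).
Reduce top mod 3: now compute (2/3).
Pull out 2: since 3 ≡ 3 (mod 8), (2/3) = -1.
Reached (1/3) = 1. Collecting the sign flips along the way, the symbol is +1.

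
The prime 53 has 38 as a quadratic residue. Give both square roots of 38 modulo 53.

53 ≡ 1 (mod 4), so we find a root by search.
Trying successive values, 12² = 144 ≡ 38 (mod 53). The other root is 53 − 12 = 41.

12, 41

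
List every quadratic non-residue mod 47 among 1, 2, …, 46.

5 10 11 13 15 19 20 22 23 26 29 30 31 33 35 38 39 40 41 43 44 45 46

Square k = 1,…,23 (k and 47−k give the same square):
1²=1, 2²=4, 3²=9, 4²=16, 5²=25, 6²=36, 7²≡2, 8²≡17, 9²≡34, 10²≡6, 11²≡27, 12²≡3, 13²≡28, 14²≡8, 15²≡37, 16²≡21, 17²≡7, 18²≡42, 19²≡32, 20²≡24, 21²≡18, 22²≡14, 23²≡12 (mod 47).
The residues are {1, 2, 3, 4, 6, 7, 8, 9, 12, 14, 16, 17, 18, 21, 24, 25, 27, 28, 32, 34, 36, 37, 42}; the non-residues are the remaining 23 nonzero classes.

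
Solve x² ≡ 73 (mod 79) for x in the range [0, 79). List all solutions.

Since 79 ≡ 3 (mod 4), a square root of 73 is 73^((79+1)/4) = 73^20 mod 79.
Repeated squaring: 73^2≡36, 73^4≡32, 73^8≡76, 73^16≡9 (mod 79).
73^20 = 73^(16+4) ≡ 51 (mod 79).
Check: 51² = 2601 ≡ 73 (mod 79). The two roots are 28 and 51.

28, 51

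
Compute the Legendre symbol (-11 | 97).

Euler's criterion: (-11/97) ≡ 86^48 (mod 97).
86^2 ≡ 24 (mod 97)
86^4 ≡ 91 (mod 97)
86^8 ≡ 36 (mod 97)
86^16 ≡ 35 (mod 97)
86^32 ≡ 61 (mod 97)
86^48 = 86^(32+16) ≡ 1 (mod 97).
Result is 1, so (-11/97) = 1.

1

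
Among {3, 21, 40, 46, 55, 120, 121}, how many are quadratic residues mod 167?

3

(3/167) = +1 → QR.
(21/167) = +1 → QR.
(40/167) = -1 → non-residue.
(46/167) = -1 → non-residue.
(55/167) = -1 → non-residue.
(120/167) = -1 → non-residue.
(121/167) = +1 → QR.
Total quadratic residues among the 7: 3.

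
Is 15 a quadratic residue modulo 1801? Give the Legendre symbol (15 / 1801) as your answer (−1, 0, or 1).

1

Reciprocity: 15 ≡ 3 and 1801 ≡ 1 (mod 4), so (15/1801) = +(1801/15).
Reduce top mod 15: now compute (1/15).
Reached (1/15) = 1. Collecting the sign flips along the way, the symbol is +1.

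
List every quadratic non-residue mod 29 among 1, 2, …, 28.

Square k = 1,…,14 (k and 29−k give the same square):
1²=1, 2²=4, 3²=9, 4²=16, 5²=25, 6²≡7, 7²≡20, 8²≡6, 9²≡23, 10²≡13, 11²≡5, 12²≡28, 13²≡24, 14²≡22 (mod 29).
The residues are {1, 4, 5, 6, 7, 9, 13, 16, 20, 22, 23, 24, 25, 28}; the non-residues are the remaining 14 nonzero classes.

2, 3, 8, 10, 11, 12, 14, 15, 17, 18, 19, 21, 26, 27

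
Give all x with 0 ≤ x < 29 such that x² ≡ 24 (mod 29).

13, 16

29 ≡ 1 (mod 4), so we find a root by search.
Trying successive values, 13² = 169 ≡ 24 (mod 29). The other root is 29 − 13 = 16.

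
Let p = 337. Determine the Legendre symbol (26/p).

1

Euler's criterion: (26/337) ≡ 26^168 (mod 337).
26^2 ≡ 2 (mod 337)
26^4 ≡ 4 (mod 337)
26^8 ≡ 16 (mod 337)
26^16 ≡ 256 (mod 337)
26^32 ≡ 158 (mod 337)
26^64 ≡ 26 (mod 337)
26^128 ≡ 2 (mod 337)
26^168 = 26^(128+32+8) ≡ 1 (mod 337).
Result is 1, so (26/337) = 1.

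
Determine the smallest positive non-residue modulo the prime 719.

(2/719) = +1, so 2 is a residue.
(3/719) = +1, so 3 is a residue.
(4/719) = +1, so 4 is a residue.
(5/719) = +1, so 5 is a residue.
(6/719) = +1, so 6 is a residue.
(7/719) = +1, so 7 is a residue.
(8/719) = +1, so 8 is a residue.
(9/719) = +1, so 9 is a residue.
(10/719) = +1, so 10 is a residue.
(11/719) = −1, so 11 is the smallest positive non-residue mod 719.

11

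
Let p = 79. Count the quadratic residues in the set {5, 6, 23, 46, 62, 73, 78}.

5

(5/79) = +1 → QR.
(6/79) = -1 → non-residue.
(23/79) = +1 → QR.
(46/79) = +1 → QR.
(62/79) = +1 → QR.
(73/79) = +1 → QR.
(78/79) = -1 → non-residue.
Total quadratic residues among the 7: 5.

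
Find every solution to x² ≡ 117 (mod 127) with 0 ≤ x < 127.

25, 102

Since 127 ≡ 3 (mod 4), a square root of 117 is 117^((127+1)/4) = 117^32 mod 127.
Repeated squaring: 117^2≡100, 117^4≡94, 117^8≡73, 117^16≡122, 117^32≡25 (mod 127).
117^32 = 117^(32) ≡ 25 (mod 127).
Check: 25² = 625 ≡ 117 (mod 127). The two roots are 25 and 102.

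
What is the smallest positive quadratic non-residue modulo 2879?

(2/2879) = +1, so 2 is a residue.
(3/2879) = +1, so 3 is a residue.
(4/2879) = +1, so 4 is a residue.
(5/2879) = +1, so 5 is a residue.
(6/2879) = +1, so 6 is a residue.
(7/2879) = −1, so 7 is the smallest positive non-residue mod 2879.

7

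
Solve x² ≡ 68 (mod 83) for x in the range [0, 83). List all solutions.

20, 63

Since 83 ≡ 3 (mod 4), a square root of 68 is 68^((83+1)/4) = 68^21 mod 83.
Repeated squaring: 68^2≡59, 68^4≡78, 68^8≡25, 68^16≡44 (mod 83).
68^21 = 68^(16+4+1) ≡ 63 (mod 83).
Check: 63² = 3969 ≡ 68 (mod 83). The two roots are 20 and 63.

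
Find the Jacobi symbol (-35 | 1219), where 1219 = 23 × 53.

First reduce: -35 ≡ 1184 (mod 1219).
Pull out 2^5: since 1219 ≡ 3 (mod 8), (2/1219) = -1, so (2/1219)^5 = -1.
Reciprocity: 37 ≡ 1 and 1219 ≡ 3 (mod 4), so (37/1219) = +(1219/37).
Reduce top mod 37: now compute (35/37).
Reciprocity: 35 ≡ 3 and 37 ≡ 1 (mod 4), so (35/37) = +(37/35).
Reduce top mod 35: now compute (2/35).
Pull out 2: since 35 ≡ 3 (mod 8), (2/35) = -1.
Reached (1/35) = 1. Collecting the sign flips along the way, the symbol is +1.

1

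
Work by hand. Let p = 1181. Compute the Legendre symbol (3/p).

Euler's criterion: (3/1181) ≡ 3^590 (mod 1181).
3^2 ≡ 9 (mod 1181)
3^4 ≡ 81 (mod 1181)
3^8 ≡ 656 (mod 1181)
3^16 ≡ 452 (mod 1181)
3^32 ≡ 1172 (mod 1181)
3^64 ≡ 81 (mod 1181)
3^128 ≡ 656 (mod 1181)
3^256 ≡ 452 (mod 1181)
3^512 ≡ 1172 (mod 1181)
3^590 = 3^(512+64+8+4+2) ≡ 1180 (mod 1181).
Result is 1180 ≡ −1, so (3/1181) = −1.

-1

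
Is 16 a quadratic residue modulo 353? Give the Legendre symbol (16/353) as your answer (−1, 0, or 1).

Euler's criterion: (16/353) ≡ 16^176 (mod 353).
16^2 ≡ 256 (mod 353)
16^4 ≡ 231 (mod 353)
16^8 ≡ 58 (mod 353)
16^16 ≡ 187 (mod 353)
16^32 ≡ 22 (mod 353)
16^64 ≡ 131 (mod 353)
16^128 ≡ 217 (mod 353)
16^176 = 16^(128+32+16) ≡ 1 (mod 353).
Result is 1, so (16/353) = 1.

1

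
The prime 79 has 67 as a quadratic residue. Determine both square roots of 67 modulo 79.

15, 64

Since 79 ≡ 3 (mod 4), a square root of 67 is 67^((79+1)/4) = 67^20 mod 79.
Repeated squaring: 67^2≡65, 67^4≡38, 67^8≡22, 67^16≡10 (mod 79).
67^20 = 67^(16+4) ≡ 64 (mod 79).
Check: 64² = 4096 ≡ 67 (mod 79). The two roots are 15 and 64.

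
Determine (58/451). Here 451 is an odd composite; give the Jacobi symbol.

-1

Pull out 2: since 451 ≡ 3 (mod 8), (2/451) = -1.
Reciprocity: 29 ≡ 1 and 451 ≡ 3 (mod 4), so (29/451) = +(451/29).
Reduce top mod 29: now compute (16/29).
Pull out 2^4: since 29 ≡ 5 (mod 8), (2/29) = -1, so (2/29)^4 = +1.
Reached (1/29) = 1. Collecting the sign flips along the way, the symbol is -1.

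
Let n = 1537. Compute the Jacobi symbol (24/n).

1

Pull out 2^3: since 1537 ≡ 1 (mod 8), (2/1537) = +1, so (2/1537)^3 = +1.
Reciprocity: 3 ≡ 3 and 1537 ≡ 1 (mod 4), so (3/1537) = +(1537/3).
Reduce top mod 3: now compute (1/3).
Reached (1/3) = 1. Collecting the sign flips along the way, the symbol is +1.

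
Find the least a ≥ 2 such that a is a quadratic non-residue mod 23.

(2/23) = +1, so 2 is a residue.
(3/23) = +1, so 3 is a residue.
(4/23) = +1, so 4 is a residue.
(5/23) = −1, so 5 is the smallest positive non-residue mod 23.

5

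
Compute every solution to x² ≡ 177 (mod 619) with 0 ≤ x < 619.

Since 619 ≡ 3 (mod 4), a square root of 177 is 177^((619+1)/4) = 177^155 mod 619.
Repeated squaring: 177^2≡379, 177^4≡33, 177^8≡470, 177^16≡536, 177^32≡80, 177^64≡210, 177^128≡151 (mod 619).
177^155 = 177^(128+16+8+2+1) ≡ 274 (mod 619).
Check: 274² = 75076 ≡ 177 (mod 619). The two roots are 274 and 345.

274, 345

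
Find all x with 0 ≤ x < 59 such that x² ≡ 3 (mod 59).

11, 48

Since 59 ≡ 3 (mod 4), a square root of 3 is 3^((59+1)/4) = 3^15 mod 59.
Repeated squaring: 3^2≡9, 3^4≡22, 3^8≡12 (mod 59).
3^15 = 3^(8+4+2+1) ≡ 48 (mod 59).
Check: 48² = 2304 ≡ 3 (mod 59). The two roots are 11 and 48.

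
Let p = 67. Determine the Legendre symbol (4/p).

1

Euler's criterion: (4/67) ≡ 4^33 (mod 67).
4^2 ≡ 16 (mod 67)
4^4 ≡ 55 (mod 67)
4^8 ≡ 10 (mod 67)
4^16 ≡ 33 (mod 67)
4^32 ≡ 17 (mod 67)
4^33 = 4^(32+1) ≡ 1 (mod 67).
Result is 1, so (4/67) = 1.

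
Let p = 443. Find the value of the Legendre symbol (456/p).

Euler's criterion: (456/443) ≡ 13^221 (mod 443).
13^2 ≡ 169 (mod 443)
13^4 ≡ 209 (mod 443)
13^8 ≡ 267 (mod 443)
13^16 ≡ 409 (mod 443)
13^32 ≡ 270 (mod 443)
13^64 ≡ 248 (mod 443)
13^128 ≡ 370 (mod 443)
13^221 = 13^(128+64+16+8+4+1) ≡ 1 (mod 443).
Result is 1, so (456/443) = 1.

1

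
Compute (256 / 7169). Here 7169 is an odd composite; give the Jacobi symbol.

1

Pull out 2^8: since 7169 ≡ 1 (mod 8), (2/7169) = +1, so (2/7169)^8 = +1.
Reached (1/7169) = 1. Collecting the sign flips along the way, the symbol is +1.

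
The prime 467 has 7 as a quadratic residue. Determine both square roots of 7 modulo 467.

53, 414

Since 467 ≡ 3 (mod 4), a square root of 7 is 7^((467+1)/4) = 7^117 mod 467.
Repeated squaring: 7^2≡49, 7^4≡66, 7^8≡153, 7^16≡59, 7^32≡212, 7^64≡112 (mod 467).
7^117 = 7^(64+32+16+4+1) ≡ 53 (mod 467).
Check: 53² = 2809 ≡ 7 (mod 467). The two roots are 53 and 414.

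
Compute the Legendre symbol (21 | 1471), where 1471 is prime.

Reciprocity: 21 ≡ 1 and 1471 ≡ 3 (mod 4), so (21/1471) = +(1471/21).
Reduce top mod 21: now compute (1/21).
Reached (1/21) = 1. Collecting the sign flips along the way, the symbol is +1.

1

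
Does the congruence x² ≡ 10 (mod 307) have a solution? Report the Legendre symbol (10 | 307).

Pull out 2: since 307 ≡ 3 (mod 8), (2/307) = -1.
Reciprocity: 5 ≡ 1 and 307 ≡ 3 (mod 4), so (5/307) = +(307/5).
Reduce top mod 5: now compute (2/5).
Pull out 2: since 5 ≡ 5 (mod 8), (2/5) = -1.
Reached (1/5) = 1. Collecting the sign flips along the way, the symbol is +1.

1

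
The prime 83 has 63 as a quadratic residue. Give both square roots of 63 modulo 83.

35, 48

Since 83 ≡ 3 (mod 4), a square root of 63 is 63^((83+1)/4) = 63^21 mod 83.
Repeated squaring: 63^2≡68, 63^4≡59, 63^8≡78, 63^16≡25 (mod 83).
63^21 = 63^(16+4+1) ≡ 48 (mod 83).
Check: 48² = 2304 ≡ 63 (mod 83). The two roots are 35 and 48.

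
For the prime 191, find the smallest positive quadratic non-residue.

7

(2/191) = +1, so 2 is a residue.
(3/191) = +1, so 3 is a residue.
(4/191) = +1, so 4 is a residue.
(5/191) = +1, so 5 is a residue.
(6/191) = +1, so 6 is a residue.
(7/191) = −1, so 7 is the smallest positive non-residue mod 191.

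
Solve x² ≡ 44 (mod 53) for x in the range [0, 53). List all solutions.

53 ≡ 1 (mod 4), so we find a root by search.
Trying successive values, 16² = 256 ≡ 44 (mod 53). The other root is 53 − 16 = 37.

16, 37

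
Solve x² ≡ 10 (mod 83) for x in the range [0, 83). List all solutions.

Since 83 ≡ 3 (mod 4), a square root of 10 is 10^((83+1)/4) = 10^21 mod 83.
Repeated squaring: 10^2≡17, 10^4≡40, 10^8≡23, 10^16≡31 (mod 83).
10^21 = 10^(16+4+1) ≡ 33 (mod 83).
Check: 33² = 1089 ≡ 10 (mod 83). The two roots are 33 and 50.

33, 50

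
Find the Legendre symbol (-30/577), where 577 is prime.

-1

Euler's criterion: (-30/577) ≡ 547^288 (mod 577).
547^2 ≡ 323 (mod 577)
547^4 ≡ 469 (mod 577)
547^8 ≡ 124 (mod 577)
547^16 ≡ 374 (mod 577)
547^32 ≡ 242 (mod 577)
547^64 ≡ 287 (mod 577)
547^128 ≡ 435 (mod 577)
547^256 ≡ 546 (mod 577)
547^288 = 547^(256+32) ≡ 576 (mod 577).
Result is 576 ≡ −1, so (-30/577) = −1.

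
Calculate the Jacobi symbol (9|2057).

1

Reciprocity: 9 ≡ 1 and 2057 ≡ 1 (mod 4), so (9/2057) = +(2057/9).
Reduce top mod 9: now compute (5/9).
Reciprocity: 5 ≡ 1 and 9 ≡ 1 (mod 4), so (5/9) = +(9/5).
Reduce top mod 5: now compute (4/5).
Pull out 2^2: since 5 ≡ 5 (mod 8), (2/5) = -1, so (2/5)^2 = +1.
Reached (1/5) = 1. Collecting the sign flips along the way, the symbol is +1.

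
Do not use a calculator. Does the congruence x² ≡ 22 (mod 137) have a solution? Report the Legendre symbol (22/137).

Pull out 2: since 137 ≡ 1 (mod 8), (2/137) = +1.
Reciprocity: 11 ≡ 3 and 137 ≡ 1 (mod 4), so (11/137) = +(137/11).
Reduce top mod 11: now compute (5/11).
Reciprocity: 5 ≡ 1 and 11 ≡ 3 (mod 4), so (5/11) = +(11/5).
Reduce top mod 5: now compute (1/5).
Reached (1/5) = 1. Collecting the sign flips along the way, the symbol is +1.

1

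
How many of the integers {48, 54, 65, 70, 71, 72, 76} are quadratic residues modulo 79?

3

(48/79) = -1 → non-residue.
(54/79) = -1 → non-residue.
(65/79) = +1 → QR.
(70/79) = -1 → non-residue.
(71/79) = -1 → non-residue.
(72/79) = +1 → QR.
(76/79) = +1 → QR.
Total quadratic residues among the 7: 3.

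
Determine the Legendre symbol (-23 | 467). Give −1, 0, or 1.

-1

First reduce: -23 ≡ 444 (mod 467).
Pull out 2^2: since 467 ≡ 3 (mod 8), (2/467) = -1, so (2/467)^2 = +1.
Reciprocity: 111 ≡ 3 and 467 ≡ 3 (mod 4), so (111/467) = −(467/111).
Reduce top mod 111: now compute (23/111).
Reciprocity: 23 ≡ 3 and 111 ≡ 3 (mod 4), so (23/111) = −(111/23).
Reduce top mod 23: now compute (19/23).
Reciprocity: 19 ≡ 3 and 23 ≡ 3 (mod 4), so (19/23) = −(23/19).
Reduce top mod 19: now compute (4/19).
Pull out 2^2: since 19 ≡ 3 (mod 8), (2/19) = -1, so (2/19)^2 = +1.
Reached (1/19) = 1. Collecting the sign flips along the way, the symbol is -1.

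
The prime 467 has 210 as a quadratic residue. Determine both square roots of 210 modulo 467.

Since 467 ≡ 3 (mod 4), a square root of 210 is 210^((467+1)/4) = 210^117 mod 467.
Repeated squaring: 210^2≡202, 210^4≡175, 210^8≡270, 210^16≡48, 210^32≡436, 210^64≡27 (mod 467).
210^117 = 210^(64+32+16+4+1) ≡ 134 (mod 467).
Check: 134² = 17956 ≡ 210 (mod 467). The two roots are 134 and 333.

134, 333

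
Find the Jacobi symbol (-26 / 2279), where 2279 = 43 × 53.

-1

First reduce: -26 ≡ 2253 (mod 2279).
Reciprocity: 2253 ≡ 1 and 2279 ≡ 3 (mod 4), so (2253/2279) = +(2279/2253).
Reduce top mod 2253: now compute (26/2253).
Pull out 2: since 2253 ≡ 5 (mod 8), (2/2253) = -1.
Reciprocity: 13 ≡ 1 and 2253 ≡ 1 (mod 4), so (13/2253) = +(2253/13).
Reduce top mod 13: now compute (4/13).
Pull out 2^2: since 13 ≡ 5 (mod 8), (2/13) = -1, so (2/13)^2 = +1.
Reached (1/13) = 1. Collecting the sign flips along the way, the symbol is -1.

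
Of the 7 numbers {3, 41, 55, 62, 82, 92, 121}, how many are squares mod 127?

(3/127) = -1 → non-residue.
(41/127) = +1 → QR.
(55/127) = -1 → non-residue.
(62/127) = +1 → QR.
(82/127) = +1 → QR.
(92/127) = -1 → non-residue.
(121/127) = +1 → QR.
Total quadratic residues among the 7: 4.

4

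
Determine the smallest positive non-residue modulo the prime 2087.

5

(2/2087) = +1, so 2 is a residue.
(3/2087) = +1, so 3 is a residue.
(4/2087) = +1, so 4 is a residue.
(5/2087) = −1, so 5 is the smallest positive non-residue mod 2087.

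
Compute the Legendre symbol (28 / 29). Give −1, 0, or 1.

1

Euler's criterion: (28/29) ≡ 28^14 (mod 29).
28^2 ≡ 1 (mod 29)
28^4 ≡ 1 (mod 29)
28^8 ≡ 1 (mod 29)
28^14 = 28^(8+4+2) ≡ 1 (mod 29).
Result is 1, so (28/29) = 1.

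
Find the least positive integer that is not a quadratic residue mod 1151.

13

(2/1151) = +1, so 2 is a residue.
(3/1151) = +1, so 3 is a residue.
(4/1151) = +1, so 4 is a residue.
(5/1151) = +1, so 5 is a residue.
(6/1151) = +1, so 6 is a residue.
(7/1151) = +1, so 7 is a residue.
(8/1151) = +1, so 8 is a residue.
(9/1151) = +1, so 9 is a residue.
(10/1151) = +1, so 10 is a residue.
(11/1151) = +1, so 11 is a residue.
(12/1151) = +1, so 12 is a residue.
(13/1151) = −1, so 13 is the smallest positive non-residue mod 1151.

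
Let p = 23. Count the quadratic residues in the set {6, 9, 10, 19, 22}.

(6/23) = +1 → QR.
(9/23) = +1 → QR.
(10/23) = -1 → non-residue.
(19/23) = -1 → non-residue.
(22/23) = -1 → non-residue.
Total quadratic residues among the 5: 2.

2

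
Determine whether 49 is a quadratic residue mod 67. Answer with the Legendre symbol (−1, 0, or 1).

1

Reciprocity: 49 ≡ 1 and 67 ≡ 3 (mod 4), so (49/67) = +(67/49).
Reduce top mod 49: now compute (18/49).
Pull out 2: since 49 ≡ 1 (mod 8), (2/49) = +1.
Reciprocity: 9 ≡ 1 and 49 ≡ 1 (mod 4), so (9/49) = +(49/9).
Reduce top mod 9: now compute (4/9).
Pull out 2^2: since 9 ≡ 1 (mod 8), (2/9) = +1, so (2/9)^2 = +1.
Reached (1/9) = 1. Collecting the sign flips along the way, the symbol is +1.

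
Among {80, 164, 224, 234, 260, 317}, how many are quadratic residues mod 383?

3

(80/383) = -1 → non-residue.
(164/383) = -1 → non-residue.
(224/383) = +1 → QR.
(234/383) = -1 → non-residue.
(260/383) = +1 → QR.
(317/383) = +1 → QR.
Total quadratic residues among the 6: 3.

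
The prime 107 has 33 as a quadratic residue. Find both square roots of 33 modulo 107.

Since 107 ≡ 3 (mod 4), a square root of 33 is 33^((107+1)/4) = 33^27 mod 107.
Repeated squaring: 33^2≡19, 33^4≡40, 33^8≡102, 33^16≡25 (mod 107).
33^27 = 33^(16+8+2+1) ≡ 56 (mod 107).
Check: 56² = 3136 ≡ 33 (mod 107). The two roots are 51 and 56.

51, 56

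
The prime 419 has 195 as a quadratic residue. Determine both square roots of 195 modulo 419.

Since 419 ≡ 3 (mod 4), a square root of 195 is 195^((419+1)/4) = 195^105 mod 419.
Repeated squaring: 195^2≡315, 195^4≡341, 195^8≡218, 195^16≡177, 195^32≡323, 195^64≡417 (mod 419).
195^105 = 195^(64+32+8+1) ≡ 219 (mod 419).
Check: 219² = 47961 ≡ 195 (mod 419). The two roots are 200 and 219.

200, 219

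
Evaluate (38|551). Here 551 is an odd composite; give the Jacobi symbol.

Pull out 2: since 551 ≡ 7 (mod 8), (2/551) = +1.
Reciprocity: 19 ≡ 3 and 551 ≡ 3 (mod 4), so (19/551) = −(551/19).
Reduce top mod 19: now compute (0/19).
Top reduces to 0: gcd > 1, so the symbol is 0.

0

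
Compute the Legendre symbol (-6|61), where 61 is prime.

Euler's criterion: (-6/61) ≡ 55^30 (mod 61).
55^2 ≡ 36 (mod 61)
55^4 ≡ 15 (mod 61)
55^8 ≡ 42 (mod 61)
55^16 ≡ 56 (mod 61)
55^30 = 55^(16+8+4+2) ≡ 60 (mod 61).
Result is 60 ≡ −1, so (-6/61) = −1.

-1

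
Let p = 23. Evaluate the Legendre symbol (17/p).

Reciprocity: 17 ≡ 1 and 23 ≡ 3 (mod 4), so (17/23) = +(23/17).
Reduce top mod 17: now compute (6/17).
Pull out 2: since 17 ≡ 1 (mod 8), (2/17) = +1.
Reciprocity: 3 ≡ 3 and 17 ≡ 1 (mod 4), so (3/17) = +(17/3).
Reduce top mod 3: now compute (2/3).
Pull out 2: since 3 ≡ 3 (mod 8), (2/3) = -1.
Reached (1/3) = 1. Collecting the sign flips along the way, the symbol is -1.

-1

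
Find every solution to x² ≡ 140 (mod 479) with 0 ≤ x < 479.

Since 479 ≡ 3 (mod 4), a square root of 140 is 140^((479+1)/4) = 140^120 mod 479.
Repeated squaring: 140^2≡440, 140^4≡84, 140^8≡350, 140^16≡355, 140^32≡48, 140^64≡388 (mod 479).
140^120 = 140^(64+32+16+8) ≡ 244 (mod 479).
Check: 244² = 59536 ≡ 140 (mod 479). The two roots are 235 and 244.

235, 244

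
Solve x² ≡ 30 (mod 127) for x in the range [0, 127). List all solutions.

41, 86

Since 127 ≡ 3 (mod 4), a square root of 30 is 30^((127+1)/4) = 30^32 mod 127.
Repeated squaring: 30^2≡11, 30^4≡121, 30^8≡36, 30^16≡26, 30^32≡41 (mod 127).
30^32 = 30^(32) ≡ 41 (mod 127).
Check: 41² = 1681 ≡ 30 (mod 127). The two roots are 41 and 86.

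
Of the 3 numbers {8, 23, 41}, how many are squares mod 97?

(8/97) = +1 → QR.
(23/97) = -1 → non-residue.
(41/97) = -1 → non-residue.
Total quadratic residues among the 3: 1.

1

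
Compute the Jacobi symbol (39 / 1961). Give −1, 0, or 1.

1

Reciprocity: 39 ≡ 3 and 1961 ≡ 1 (mod 4), so (39/1961) = +(1961/39).
Reduce top mod 39: now compute (11/39).
Reciprocity: 11 ≡ 3 and 39 ≡ 3 (mod 4), so (11/39) = −(39/11).
Reduce top mod 11: now compute (6/11).
Pull out 2: since 11 ≡ 3 (mod 8), (2/11) = -1.
Reciprocity: 3 ≡ 3 and 11 ≡ 3 (mod 4), so (3/11) = −(11/3).
Reduce top mod 3: now compute (2/3).
Pull out 2: since 3 ≡ 3 (mod 8), (2/3) = -1.
Reached (1/3) = 1. Collecting the sign flips along the way, the symbol is +1.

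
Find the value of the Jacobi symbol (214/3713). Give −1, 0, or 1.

1

Pull out 2: since 3713 ≡ 1 (mod 8), (2/3713) = +1.
Reciprocity: 107 ≡ 3 and 3713 ≡ 1 (mod 4), so (107/3713) = +(3713/107).
Reduce top mod 107: now compute (75/107).
Reciprocity: 75 ≡ 3 and 107 ≡ 3 (mod 4), so (75/107) = −(107/75).
Reduce top mod 75: now compute (32/75).
Pull out 2^5: since 75 ≡ 3 (mod 8), (2/75) = -1, so (2/75)^5 = -1.
Reached (1/75) = 1. Collecting the sign flips along the way, the symbol is +1.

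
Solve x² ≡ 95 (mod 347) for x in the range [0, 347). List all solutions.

147, 200

Since 347 ≡ 3 (mod 4), a square root of 95 is 95^((347+1)/4) = 95^87 mod 347.
Repeated squaring: 95^2≡3, 95^4≡9, 95^8≡81, 95^16≡315, 95^32≡330, 95^64≡289 (mod 347).
95^87 = 95^(64+16+4+2+1) ≡ 147 (mod 347).
Check: 147² = 21609 ≡ 95 (mod 347). The two roots are 147 and 200.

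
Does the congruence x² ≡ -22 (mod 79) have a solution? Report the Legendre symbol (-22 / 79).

First reduce: -22 ≡ 57 (mod 79).
Reciprocity: 57 ≡ 1 and 79 ≡ 3 (mod 4), so (57/79) = +(79/57).
Reduce top mod 57: now compute (22/57).
Pull out 2: since 57 ≡ 1 (mod 8), (2/57) = +1.
Reciprocity: 11 ≡ 3 and 57 ≡ 1 (mod 4), so (11/57) = +(57/11).
Reduce top mod 11: now compute (2/11).
Pull out 2: since 11 ≡ 3 (mod 8), (2/11) = -1.
Reached (1/11) = 1. Collecting the sign flips along the way, the symbol is -1.

-1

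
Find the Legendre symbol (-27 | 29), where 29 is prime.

Euler's criterion: (-27/29) ≡ 2^14 (mod 29).
2^2 ≡ 4 (mod 29)
2^4 ≡ 16 (mod 29)
2^8 ≡ 24 (mod 29)
2^14 = 2^(8+4+2) ≡ 28 (mod 29).
Result is 28 ≡ −1, so (-27/29) = −1.

-1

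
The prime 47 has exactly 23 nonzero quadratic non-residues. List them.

5,10,11,13,15,19,20,22,23,26,29,30,31,33,35,38,39,40,41,43,44,45,46

Square k = 1,…,23 (k and 47−k give the same square):
1²=1, 2²=4, 3²=9, 4²=16, 5²=25, 6²=36, 7²≡2, 8²≡17, 9²≡34, 10²≡6, 11²≡27, 12²≡3, 13²≡28, 14²≡8, 15²≡37, 16²≡21, 17²≡7, 18²≡42, 19²≡32, 20²≡24, 21²≡18, 22²≡14, 23²≡12 (mod 47).
The residues are {1, 2, 3, 4, 6, 7, 8, 9, 12, 14, 16, 17, 18, 21, 24, 25, 27, 28, 32, 34, 36, 37, 42}; the non-residues are the remaining 23 nonzero classes.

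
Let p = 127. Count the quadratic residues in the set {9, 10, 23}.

1

(9/127) = +1 → QR.
(10/127) = -1 → non-residue.
(23/127) = -1 → non-residue.
Total quadratic residues among the 3: 1.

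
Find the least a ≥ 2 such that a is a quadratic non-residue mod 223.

3

(2/223) = +1, so 2 is a residue.
(3/223) = −1, so 3 is the smallest positive non-residue mod 223.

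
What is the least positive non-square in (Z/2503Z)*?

3

(2/2503) = +1, so 2 is a residue.
(3/2503) = −1, so 3 is the smallest positive non-residue mod 2503.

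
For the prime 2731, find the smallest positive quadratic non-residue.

2

(2/2731) = −1, so 2 is the smallest positive non-residue mod 2731.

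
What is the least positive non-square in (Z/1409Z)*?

(2/1409) = +1, so 2 is a residue.
(3/1409) = −1, so 3 is the smallest positive non-residue mod 1409.

3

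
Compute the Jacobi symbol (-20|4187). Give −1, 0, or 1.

First reduce: -20 ≡ 4167 (mod 4187).
Reciprocity: 4167 ≡ 3 and 4187 ≡ 3 (mod 4), so (4167/4187) = −(4187/4167).
Reduce top mod 4167: now compute (20/4167).
Pull out 2^2: since 4167 ≡ 7 (mod 8), (2/4167) = +1, so (2/4167)^2 = +1.
Reciprocity: 5 ≡ 1 and 4167 ≡ 3 (mod 4), so (5/4167) = +(4167/5).
Reduce top mod 5: now compute (2/5).
Pull out 2: since 5 ≡ 5 (mod 8), (2/5) = -1.
Reached (1/5) = 1. Collecting the sign flips along the way, the symbol is +1.

1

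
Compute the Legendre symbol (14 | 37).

Pull out 2: since 37 ≡ 5 (mod 8), (2/37) = -1.
Reciprocity: 7 ≡ 3 and 37 ≡ 1 (mod 4), so (7/37) = +(37/7).
Reduce top mod 7: now compute (2/7).
Pull out 2: since 7 ≡ 7 (mod 8), (2/7) = +1.
Reached (1/7) = 1. Collecting the sign flips along the way, the symbol is -1.

-1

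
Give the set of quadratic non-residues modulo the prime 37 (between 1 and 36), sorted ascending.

Square k = 1,…,18 (k and 37−k give the same square):
1²=1, 2²=4, 3²=9, 4²=16, 5²=25, 6²=36, 7²≡12, 8²≡27, 9²≡7, 10²≡26, 11²≡10, 12²≡33, 13²≡21, 14²≡11, 15²≡3, 16²≡34, 17²≡30, 18²≡28 (mod 37).
The residues are {1, 3, 4, 7, 9, 10, 11, 12, 16, 21, 25, 26, 27, 28, 30, 33, 34, 36}; the non-residues are the remaining 18 nonzero classes.

2, 5, 6, 8, 13, 14, 15, 17, 18, 19, 20, 22, 23, 24, 29, 31, 32, 35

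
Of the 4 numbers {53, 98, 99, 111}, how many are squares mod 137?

2

(53/137) = -1 → non-residue.
(98/137) = +1 → QR.
(99/137) = +1 → QR.
(111/137) = -1 → non-residue.
Total quadratic residues among the 4: 2.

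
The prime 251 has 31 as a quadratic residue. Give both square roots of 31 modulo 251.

Since 251 ≡ 3 (mod 4), a square root of 31 is 31^((251+1)/4) = 31^63 mod 251.
Repeated squaring: 31^2≡208, 31^4≡92, 31^8≡181, 31^16≡131, 31^32≡93 (mod 251).
31^63 = 31^(32+16+8+4+2+1) ≡ 28 (mod 251).
Check: 28² = 784 ≡ 31 (mod 251). The two roots are 28 and 223.

28, 223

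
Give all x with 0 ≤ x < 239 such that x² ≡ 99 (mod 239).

Since 239 ≡ 3 (mod 4), a square root of 99 is 99^((239+1)/4) = 99^60 mod 239.
Repeated squaring: 99^2≡2, 99^4≡4, 99^8≡16, 99^16≡17, 99^32≡50 (mod 239).
99^60 = 99^(32+16+8+4) ≡ 147 (mod 239).
Check: 147² = 21609 ≡ 99 (mod 239). The two roots are 92 and 147.

92, 147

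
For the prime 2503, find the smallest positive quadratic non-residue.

3

(2/2503) = +1, so 2 is a residue.
(3/2503) = −1, so 3 is the smallest positive non-residue mod 2503.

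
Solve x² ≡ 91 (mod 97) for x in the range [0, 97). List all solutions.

24, 73

97 ≡ 1 (mod 4), so we find a root by search.
Trying successive values, 24² = 576 ≡ 91 (mod 97). The other root is 97 − 24 = 73.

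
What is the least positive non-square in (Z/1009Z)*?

(2/1009) = +1, so 2 is a residue.
(3/1009) = +1, so 3 is a residue.
(4/1009) = +1, so 4 is a residue.
(5/1009) = +1, so 5 is a residue.
(6/1009) = +1, so 6 is a residue.
(7/1009) = +1, so 7 is a residue.
(8/1009) = +1, so 8 is a residue.
(9/1009) = +1, so 9 is a residue.
(10/1009) = +1, so 10 is a residue.
(11/1009) = −1, so 11 is the smallest positive non-residue mod 1009.

11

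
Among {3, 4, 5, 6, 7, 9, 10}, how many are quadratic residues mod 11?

4

(3/11) = +1 → QR.
(4/11) = +1 → QR.
(5/11) = +1 → QR.
(6/11) = -1 → non-residue.
(7/11) = -1 → non-residue.
(9/11) = +1 → QR.
(10/11) = -1 → non-residue.
Total quadratic residues among the 7: 4.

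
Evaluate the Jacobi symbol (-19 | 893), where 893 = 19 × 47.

First reduce: -19 ≡ 874 (mod 893).
Pull out 2: since 893 ≡ 5 (mod 8), (2/893) = -1.
Reciprocity: 437 ≡ 1 and 893 ≡ 1 (mod 4), so (437/893) = +(893/437).
Reduce top mod 437: now compute (19/437).
Reciprocity: 19 ≡ 3 and 437 ≡ 1 (mod 4), so (19/437) = +(437/19).
Reduce top mod 19: now compute (0/19).
Top reduces to 0: gcd > 1, so the symbol is 0.

0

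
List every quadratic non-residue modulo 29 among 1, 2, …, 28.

2 3 8 10 11 12 14 15 17 18 19 21 26 27

Square k = 1,…,14 (k and 29−k give the same square):
1²=1, 2²=4, 3²=9, 4²=16, 5²=25, 6²≡7, 7²≡20, 8²≡6, 9²≡23, 10²≡13, 11²≡5, 12²≡28, 13²≡24, 14²≡22 (mod 29).
The residues are {1, 4, 5, 6, 7, 9, 13, 16, 20, 22, 23, 24, 25, 28}; the non-residues are the remaining 14 nonzero classes.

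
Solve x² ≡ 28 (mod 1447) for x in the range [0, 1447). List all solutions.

Since 1447 ≡ 3 (mod 4), a square root of 28 is 28^((1447+1)/4) = 28^362 mod 1447.
Repeated squaring: 28^2≡784, 28^4≡1128, 28^8≡471, 28^16≡450, 28^32≡1367, 28^64≡612, 28^128≡1218, 28^256≡349 (mod 1447).
28^362 = 28^(256+64+32+8+2) ≡ 593 (mod 1447).
Check: 593² = 351649 ≡ 28 (mod 1447). The two roots are 593 and 854.

593, 854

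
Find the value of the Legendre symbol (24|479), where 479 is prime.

Euler's criterion: (24/479) ≡ 24^239 (mod 479).
24^2 ≡ 97 (mod 479)
24^4 ≡ 308 (mod 479)
24^8 ≡ 22 (mod 479)
24^16 ≡ 5 (mod 479)
24^32 ≡ 25 (mod 479)
24^64 ≡ 146 (mod 479)
24^128 ≡ 240 (mod 479)
24^239 = 24^(128+64+32+8+4+2+1) ≡ 1 (mod 479).
Result is 1, so (24/479) = 1.

1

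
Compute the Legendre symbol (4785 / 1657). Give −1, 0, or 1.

First reduce: 4785 ≡ 1471 (mod 1657).
Reciprocity: 1471 ≡ 3 and 1657 ≡ 1 (mod 4), so (1471/1657) = +(1657/1471).
Reduce top mod 1471: now compute (186/1471).
Pull out 2: since 1471 ≡ 7 (mod 8), (2/1471) = +1.
Reciprocity: 93 ≡ 1 and 1471 ≡ 3 (mod 4), so (93/1471) = +(1471/93).
Reduce top mod 93: now compute (76/93).
Pull out 2^2: since 93 ≡ 5 (mod 8), (2/93) = -1, so (2/93)^2 = +1.
Reciprocity: 19 ≡ 3 and 93 ≡ 1 (mod 4), so (19/93) = +(93/19).
Reduce top mod 19: now compute (17/19).
Reciprocity: 17 ≡ 1 and 19 ≡ 3 (mod 4), so (17/19) = +(19/17).
Reduce top mod 17: now compute (2/17).
Pull out 2: since 17 ≡ 1 (mod 8), (2/17) = +1.
Reached (1/17) = 1. Collecting the sign flips along the way, the symbol is +1.

1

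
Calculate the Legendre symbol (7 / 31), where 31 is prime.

1

Reciprocity: 7 ≡ 3 and 31 ≡ 3 (mod 4), so (7/31) = −(31/7).
Reduce top mod 7: now compute (3/7).
Reciprocity: 3 ≡ 3 and 7 ≡ 3 (mod 4), so (3/7) = −(7/3).
Reduce top mod 3: now compute (1/3).
Reached (1/3) = 1. Collecting the sign flips along the way, the symbol is +1.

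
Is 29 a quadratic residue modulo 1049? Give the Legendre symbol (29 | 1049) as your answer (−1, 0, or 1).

Euler's criterion: (29/1049) ≡ 29^524 (mod 1049).
29^2 ≡ 841 (mod 1049)
29^4 ≡ 255 (mod 1049)
29^8 ≡ 1036 (mod 1049)
29^16 ≡ 169 (mod 1049)
29^32 ≡ 238 (mod 1049)
29^64 ≡ 1047 (mod 1049)
29^128 ≡ 4 (mod 1049)
29^256 ≡ 16 (mod 1049)
29^512 ≡ 256 (mod 1049)
29^524 = 29^(512+8+4) ≡ 1 (mod 1049).
Result is 1, so (29/1049) = 1.

1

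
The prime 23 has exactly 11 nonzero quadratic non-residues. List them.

5 7 10 11 14 15 17 19 20 21 22

Square k = 1,…,11 (k and 23−k give the same square):
1²=1, 2²=4, 3²=9, 4²=16, 5²≡2, 6²≡13, 7²≡3, 8²≡18, 9²≡12, 10²≡8, 11²≡6 (mod 23).
The residues are {1, 2, 3, 4, 6, 8, 9, 12, 13, 16, 18}; the non-residues are the remaining 11 nonzero classes.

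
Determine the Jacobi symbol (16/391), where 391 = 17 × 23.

Pull out 2^4: since 391 ≡ 7 (mod 8), (2/391) = +1, so (2/391)^4 = +1.
Reached (1/391) = 1. Collecting the sign flips along the way, the symbol is +1.

1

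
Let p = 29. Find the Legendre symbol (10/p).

Euler's criterion: (10/29) ≡ 10^14 (mod 29).
10^2 ≡ 13 (mod 29)
10^4 ≡ 24 (mod 29)
10^8 ≡ 25 (mod 29)
10^14 = 10^(8+4+2) ≡ 28 (mod 29).
Result is 28 ≡ −1, so (10/29) = −1.

-1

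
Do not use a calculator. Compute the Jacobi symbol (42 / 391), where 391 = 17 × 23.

-1

Pull out 2: since 391 ≡ 7 (mod 8), (2/391) = +1.
Reciprocity: 21 ≡ 1 and 391 ≡ 3 (mod 4), so (21/391) = +(391/21).
Reduce top mod 21: now compute (13/21).
Reciprocity: 13 ≡ 1 and 21 ≡ 1 (mod 4), so (13/21) = +(21/13).
Reduce top mod 13: now compute (8/13).
Pull out 2^3: since 13 ≡ 5 (mod 8), (2/13) = -1, so (2/13)^3 = -1.
Reached (1/13) = 1. Collecting the sign flips along the way, the symbol is -1.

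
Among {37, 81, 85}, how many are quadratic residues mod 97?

2

(37/97) = -1 → non-residue.
(81/97) = +1 → QR.
(85/97) = +1 → QR.
Total quadratic residues among the 3: 2.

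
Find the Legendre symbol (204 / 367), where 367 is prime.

Pull out 2^2: since 367 ≡ 7 (mod 8), (2/367) = +1, so (2/367)^2 = +1.
Reciprocity: 51 ≡ 3 and 367 ≡ 3 (mod 4), so (51/367) = −(367/51).
Reduce top mod 51: now compute (10/51).
Pull out 2: since 51 ≡ 3 (mod 8), (2/51) = -1.
Reciprocity: 5 ≡ 1 and 51 ≡ 3 (mod 4), so (5/51) = +(51/5).
Reduce top mod 5: now compute (1/5).
Reached (1/5) = 1. Collecting the sign flips along the way, the symbol is +1.

1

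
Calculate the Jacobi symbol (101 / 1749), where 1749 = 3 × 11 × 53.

Reciprocity: 101 ≡ 1 and 1749 ≡ 1 (mod 4), so (101/1749) = +(1749/101).
Reduce top mod 101: now compute (32/101).
Pull out 2^5: since 101 ≡ 5 (mod 8), (2/101) = -1, so (2/101)^5 = -1.
Reached (1/101) = 1. Collecting the sign flips along the way, the symbol is -1.

-1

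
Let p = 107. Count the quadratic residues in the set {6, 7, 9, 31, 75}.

(6/107) = -1 → non-residue.
(7/107) = -1 → non-residue.
(9/107) = +1 → QR.
(31/107) = -1 → non-residue.
(75/107) = +1 → QR.
Total quadratic residues among the 5: 2.

2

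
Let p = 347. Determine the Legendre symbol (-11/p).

Euler's criterion: (-11/347) ≡ 336^173 (mod 347).
336^2 ≡ 121 (mod 347)
336^4 ≡ 67 (mod 347)
336^8 ≡ 325 (mod 347)
336^16 ≡ 137 (mod 347)
336^32 ≡ 31 (mod 347)
336^64 ≡ 267 (mod 347)
336^128 ≡ 154 (mod 347)
336^173 = 336^(128+32+8+4+1) ≡ 346 (mod 347).
Result is 346 ≡ −1, so (-11/347) = −1.

-1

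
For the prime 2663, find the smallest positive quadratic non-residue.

5

(2/2663) = +1, so 2 is a residue.
(3/2663) = +1, so 3 is a residue.
(4/2663) = +1, so 4 is a residue.
(5/2663) = −1, so 5 is the smallest positive non-residue mod 2663.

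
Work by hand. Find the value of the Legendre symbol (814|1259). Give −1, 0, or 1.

Pull out 2: since 1259 ≡ 3 (mod 8), (2/1259) = -1.
Reciprocity: 407 ≡ 3 and 1259 ≡ 3 (mod 4), so (407/1259) = −(1259/407).
Reduce top mod 407: now compute (38/407).
Pull out 2: since 407 ≡ 7 (mod 8), (2/407) = +1.
Reciprocity: 19 ≡ 3 and 407 ≡ 3 (mod 4), so (19/407) = −(407/19).
Reduce top mod 19: now compute (8/19).
Pull out 2^3: since 19 ≡ 3 (mod 8), (2/19) = -1, so (2/19)^3 = -1.
Reached (1/19) = 1. Collecting the sign flips along the way, the symbol is +1.

1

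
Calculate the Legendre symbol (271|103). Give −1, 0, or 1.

-1

First reduce: 271 ≡ 65 (mod 103).
Reciprocity: 65 ≡ 1 and 103 ≡ 3 (mod 4), so (65/103) = +(103/65).
Reduce top mod 65: now compute (38/65).
Pull out 2: since 65 ≡ 1 (mod 8), (2/65) = +1.
Reciprocity: 19 ≡ 3 and 65 ≡ 1 (mod 4), so (19/65) = +(65/19).
Reduce top mod 19: now compute (8/19).
Pull out 2^3: since 19 ≡ 3 (mod 8), (2/19) = -1, so (2/19)^3 = -1.
Reached (1/19) = 1. Collecting the sign flips along the way, the symbol is -1.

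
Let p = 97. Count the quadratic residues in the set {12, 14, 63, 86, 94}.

(12/97) = +1 → QR.
(14/97) = -1 → non-residue.
(63/97) = -1 → non-residue.
(86/97) = +1 → QR.
(94/97) = +1 → QR.
Total quadratic residues among the 5: 3.

3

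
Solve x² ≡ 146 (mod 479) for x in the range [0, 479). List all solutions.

Since 479 ≡ 3 (mod 4), a square root of 146 is 146^((479+1)/4) = 146^120 mod 479.
Repeated squaring: 146^2≡240, 146^4≡120, 146^8≡30, 146^16≡421, 146^32≡11, 146^64≡121 (mod 479).
146^120 = 146^(64+32+16+8) ≡ 25 (mod 479).
Check: 25² = 625 ≡ 146 (mod 479). The two roots are 25 and 454.

25, 454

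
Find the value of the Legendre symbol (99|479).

Euler's criterion: (99/479) ≡ 99^239 (mod 479).
99^2 ≡ 221 (mod 479)
99^4 ≡ 462 (mod 479)
99^8 ≡ 289 (mod 479)
99^16 ≡ 175 (mod 479)
99^32 ≡ 448 (mod 479)
99^64 ≡ 3 (mod 479)
99^128 ≡ 9 (mod 479)
99^239 = 99^(128+64+32+8+4+2+1) ≡ 1 (mod 479).
Result is 1, so (99/479) = 1.

1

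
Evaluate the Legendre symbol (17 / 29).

Reciprocity: 17 ≡ 1 and 29 ≡ 1 (mod 4), so (17/29) = +(29/17).
Reduce top mod 17: now compute (12/17).
Pull out 2^2: since 17 ≡ 1 (mod 8), (2/17) = +1, so (2/17)^2 = +1.
Reciprocity: 3 ≡ 3 and 17 ≡ 1 (mod 4), so (3/17) = +(17/3).
Reduce top mod 3: now compute (2/3).
Pull out 2: since 3 ≡ 3 (mod 8), (2/3) = -1.
Reached (1/3) = 1. Collecting the sign flips along the way, the symbol is -1.

-1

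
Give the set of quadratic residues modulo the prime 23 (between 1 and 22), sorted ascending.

1, 2, 3, 4, 6, 8, 9, 12, 13, 16, 18

Square k = 1,…,11 (k and 23−k give the same square):
1²=1, 2²=4, 3²=9, 4²=16, 5²≡2, 6²≡13, 7²≡3, 8²≡18, 9²≡12, 10²≡8, 11²≡6 (mod 23).
So the quadratic residues mod 23 are {1, 2, 3, 4, 6, 8, 9, 12, 13, 16, 18}.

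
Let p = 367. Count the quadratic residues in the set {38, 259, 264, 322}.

(38/367) = -1 → non-residue.
(259/367) = +1 → QR.
(264/367) = +1 → QR.
(322/367) = +1 → QR.
Total quadratic residues among the 4: 3.

3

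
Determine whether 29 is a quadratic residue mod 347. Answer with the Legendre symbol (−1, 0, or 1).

1

Euler's criterion: (29/347) ≡ 29^173 (mod 347).
29^2 ≡ 147 (mod 347)
29^4 ≡ 95 (mod 347)
29^8 ≡ 3 (mod 347)
29^16 ≡ 9 (mod 347)
29^32 ≡ 81 (mod 347)
29^64 ≡ 315 (mod 347)
29^128 ≡ 330 (mod 347)
29^173 = 29^(128+32+8+4+1) ≡ 1 (mod 347).
Result is 1, so (29/347) = 1.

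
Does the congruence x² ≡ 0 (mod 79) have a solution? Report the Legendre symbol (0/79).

0

Top reduces to 0: gcd > 1, so the symbol is 0.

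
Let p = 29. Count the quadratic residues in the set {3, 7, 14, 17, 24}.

2

(3/29) = -1 → non-residue.
(7/29) = +1 → QR.
(14/29) = -1 → non-residue.
(17/29) = -1 → non-residue.
(24/29) = +1 → QR.
Total quadratic residues among the 5: 2.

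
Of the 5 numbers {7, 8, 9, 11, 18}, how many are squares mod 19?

3

(7/19) = +1 → QR.
(8/19) = -1 → non-residue.
(9/19) = +1 → QR.
(11/19) = +1 → QR.
(18/19) = -1 → non-residue.
Total quadratic residues among the 5: 3.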